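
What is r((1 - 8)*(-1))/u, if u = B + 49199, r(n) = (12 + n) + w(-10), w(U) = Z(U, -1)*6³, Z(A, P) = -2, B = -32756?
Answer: -59/2349 ≈ -0.025117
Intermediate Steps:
w(U) = -432 (w(U) = -2*6³ = -2*216 = -432)
r(n) = -420 + n (r(n) = (12 + n) - 432 = -420 + n)
u = 16443 (u = -32756 + 49199 = 16443)
r((1 - 8)*(-1))/u = (-420 + (1 - 8)*(-1))/16443 = (-420 - 7*(-1))*(1/16443) = (-420 + 7)*(1/16443) = -413*1/16443 = -59/2349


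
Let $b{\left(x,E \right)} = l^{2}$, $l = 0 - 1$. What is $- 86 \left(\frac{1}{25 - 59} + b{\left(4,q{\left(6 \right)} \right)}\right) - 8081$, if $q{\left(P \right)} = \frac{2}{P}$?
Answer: $- \frac{138796}{17} \approx -8164.5$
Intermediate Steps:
$l = -1$ ($l = 0 - 1 = -1$)
$b{\left(x,E \right)} = 1$ ($b{\left(x,E \right)} = \left(-1\right)^{2} = 1$)
$- 86 \left(\frac{1}{25 - 59} + b{\left(4,q{\left(6 \right)} \right)}\right) - 8081 = - 86 \left(\frac{1}{25 - 59} + 1\right) - 8081 = - 86 \left(\frac{1}{-34} + 1\right) - 8081 = - 86 \left(- \frac{1}{34} + 1\right) - 8081 = \left(-86\right) \frac{33}{34} - 8081 = - \frac{1419}{17} - 8081 = - \frac{138796}{17}$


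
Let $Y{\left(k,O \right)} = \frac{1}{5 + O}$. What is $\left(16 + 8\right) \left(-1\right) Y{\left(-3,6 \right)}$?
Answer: $- \frac{24}{11} \approx -2.1818$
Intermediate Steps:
$\left(16 + 8\right) \left(-1\right) Y{\left(-3,6 \right)} = \frac{\left(16 + 8\right) \left(-1\right)}{5 + 6} = \frac{24 \left(-1\right)}{11} = \left(-24\right) \frac{1}{11} = - \frac{24}{11}$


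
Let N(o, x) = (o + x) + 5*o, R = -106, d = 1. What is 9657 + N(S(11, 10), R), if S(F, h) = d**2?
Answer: 9557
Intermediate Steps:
S(F, h) = 1 (S(F, h) = 1**2 = 1)
N(o, x) = x + 6*o
9657 + N(S(11, 10), R) = 9657 + (-106 + 6*1) = 9657 + (-106 + 6) = 9657 - 100 = 9557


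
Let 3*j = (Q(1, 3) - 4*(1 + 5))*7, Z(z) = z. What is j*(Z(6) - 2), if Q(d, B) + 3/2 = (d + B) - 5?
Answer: -742/3 ≈ -247.33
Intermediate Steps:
Q(d, B) = -13/2 + B + d (Q(d, B) = -3/2 + ((d + B) - 5) = -3/2 + ((B + d) - 5) = -3/2 + (-5 + B + d) = -13/2 + B + d)
j = -371/6 (j = (((-13/2 + 3 + 1) - 4*(1 + 5))*7)/3 = ((-5/2 - 4*6)*7)/3 = ((-5/2 - 24)*7)/3 = (-53/2*7)/3 = (⅓)*(-371/2) = -371/6 ≈ -61.833)
j*(Z(6) - 2) = -371*(6 - 2)/6 = -371/6*4 = -742/3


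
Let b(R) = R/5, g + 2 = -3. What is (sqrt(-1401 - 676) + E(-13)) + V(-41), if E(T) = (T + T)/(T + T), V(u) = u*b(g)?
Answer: 42 + I*sqrt(2077) ≈ 42.0 + 45.574*I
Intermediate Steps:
g = -5 (g = -2 - 3 = -5)
b(R) = R/5 (b(R) = R*(1/5) = R/5)
V(u) = -u (V(u) = u*((1/5)*(-5)) = u*(-1) = -u)
E(T) = 1 (E(T) = (2*T)/((2*T)) = (2*T)*(1/(2*T)) = 1)
(sqrt(-1401 - 676) + E(-13)) + V(-41) = (sqrt(-1401 - 676) + 1) - 1*(-41) = (sqrt(-2077) + 1) + 41 = (I*sqrt(2077) + 1) + 41 = (1 + I*sqrt(2077)) + 41 = 42 + I*sqrt(2077)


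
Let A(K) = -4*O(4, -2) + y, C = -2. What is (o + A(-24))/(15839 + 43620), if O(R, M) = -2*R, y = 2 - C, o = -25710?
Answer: -25674/59459 ≈ -0.43179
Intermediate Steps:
y = 4 (y = 2 - 1*(-2) = 2 + 2 = 4)
A(K) = 36 (A(K) = -(-8)*4 + 4 = -4*(-8) + 4 = 32 + 4 = 36)
(o + A(-24))/(15839 + 43620) = (-25710 + 36)/(15839 + 43620) = -25674/59459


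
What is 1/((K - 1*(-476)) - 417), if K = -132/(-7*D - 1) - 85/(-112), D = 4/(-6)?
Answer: 112/2661 ≈ 0.042089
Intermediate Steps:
D = -⅔ (D = 4*(-⅙) = -⅔ ≈ -0.66667)
K = -3947/112 (K = -132/(-7*(-⅔) - 1) - 85/(-112) = -132/(14/3 - 1) - 85*(-1/112) = -132/11/3 + 85/112 = -132*3/11 + 85/112 = -36 + 85/112 = -3947/112 ≈ -35.241)
1/((K - 1*(-476)) - 417) = 1/((-3947/112 - 1*(-476)) - 417) = 1/((-3947/112 + 476) - 417) = 1/(49365/112 - 417) = 1/(2661/112) = 112/2661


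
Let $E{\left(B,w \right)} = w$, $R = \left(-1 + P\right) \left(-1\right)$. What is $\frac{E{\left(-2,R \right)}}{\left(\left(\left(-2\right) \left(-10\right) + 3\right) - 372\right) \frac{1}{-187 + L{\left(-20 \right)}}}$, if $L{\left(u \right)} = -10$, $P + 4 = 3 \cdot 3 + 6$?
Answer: $- \frac{1970}{349} \approx -5.6447$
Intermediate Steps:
$P = 11$ ($P = -4 + \left(3 \cdot 3 + 6\right) = -4 + \left(9 + 6\right) = -4 + 15 = 11$)
$R = -10$ ($R = \left(-1 + 11\right) \left(-1\right) = 10 \left(-1\right) = -10$)
$\frac{E{\left(-2,R \right)}}{\left(\left(\left(-2\right) \left(-10\right) + 3\right) - 372\right) \frac{1}{-187 + L{\left(-20 \right)}}} = - \frac{10}{\left(\left(\left(-2\right) \left(-10\right) + 3\right) - 372\right) \frac{1}{-187 - 10}} = - \frac{10}{\left(\left(20 + 3\right) - 372\right) \frac{1}{-197}} = - \frac{10}{\left(23 - 372\right) \left(- \frac{1}{197}\right)} = - \frac{10}{\left(-349\right) \left(- \frac{1}{197}\right)} = - \frac{10}{\frac{349}{197}} = \left(-10\right) \frac{197}{349} = - \frac{1970}{349}$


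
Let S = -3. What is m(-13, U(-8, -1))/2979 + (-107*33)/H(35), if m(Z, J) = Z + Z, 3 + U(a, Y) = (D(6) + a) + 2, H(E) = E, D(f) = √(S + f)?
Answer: -10519759/104265 ≈ -100.89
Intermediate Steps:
D(f) = √(-3 + f)
U(a, Y) = -1 + a + √3 (U(a, Y) = -3 + ((√(-3 + 6) + a) + 2) = -3 + ((√3 + a) + 2) = -3 + ((a + √3) + 2) = -3 + (2 + a + √3) = -1 + a + √3)
m(Z, J) = 2*Z
m(-13, U(-8, -1))/2979 + (-107*33)/H(35) = (2*(-13))/2979 - 107*33/35 = -26*1/2979 - 3531*1/35 = -26/2979 - 3531/35 = -10519759/104265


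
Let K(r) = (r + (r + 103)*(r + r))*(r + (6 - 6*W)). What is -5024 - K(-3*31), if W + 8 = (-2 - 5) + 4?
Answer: -46037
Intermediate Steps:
W = -11 (W = -8 + ((-2 - 5) + 4) = -8 + (-7 + 4) = -8 - 3 = -11)
K(r) = (72 + r)*(r + 2*r*(103 + r)) (K(r) = (r + (r + 103)*(r + r))*(r + (6 - 6*(-11))) = (r + (103 + r)*(2*r))*(r + (6 + 66)) = (r + 2*r*(103 + r))*(r + 72) = (r + 2*r*(103 + r))*(72 + r) = (72 + r)*(r + 2*r*(103 + r)))
-5024 - K(-3*31) = -5024 - (-3*31)*(14904 + 2*(-3*31)² + 351*(-3*31)) = -5024 - (-93)*(14904 + 2*(-93)² + 351*(-93)) = -5024 - (-93)*(14904 + 2*8649 - 32643) = -5024 - (-93)*(14904 + 17298 - 32643) = -5024 - (-93)*(-441) = -5024 - 1*41013 = -5024 - 41013 = -46037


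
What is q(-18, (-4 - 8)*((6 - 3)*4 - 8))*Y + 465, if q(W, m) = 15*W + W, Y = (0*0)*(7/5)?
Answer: 465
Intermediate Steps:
Y = 0 (Y = 0*(7*(⅕)) = 0*(7/5) = 0)
q(W, m) = 16*W
q(-18, (-4 - 8)*((6 - 3)*4 - 8))*Y + 465 = (16*(-18))*0 + 465 = -288*0 + 465 = 0 + 465 = 465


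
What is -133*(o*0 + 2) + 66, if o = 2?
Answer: -200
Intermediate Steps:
-133*(o*0 + 2) + 66 = -133*(2*0 + 2) + 66 = -133*(0 + 2) + 66 = -133*2 + 66 = -266 + 66 = -200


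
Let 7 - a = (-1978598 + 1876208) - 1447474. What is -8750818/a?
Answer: -8750818/1549871 ≈ -5.6462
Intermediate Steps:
a = 1549871 (a = 7 - ((-1978598 + 1876208) - 1447474) = 7 - (-102390 - 1447474) = 7 - 1*(-1549864) = 7 + 1549864 = 1549871)
-8750818/a = -8750818/1549871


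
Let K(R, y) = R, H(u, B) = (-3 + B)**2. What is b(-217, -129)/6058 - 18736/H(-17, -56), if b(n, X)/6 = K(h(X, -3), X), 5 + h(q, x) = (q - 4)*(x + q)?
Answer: 126533749/10543949 ≈ 12.001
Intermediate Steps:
h(q, x) = -5 + (-4 + q)*(q + x) (h(q, x) = -5 + (q - 4)*(x + q) = -5 + (-4 + q)*(q + x))
b(n, X) = 42 - 42*X + 6*X**2 (b(n, X) = 6*(-5 + X**2 - 4*X - 4*(-3) + X*(-3)) = 6*(-5 + X**2 - 4*X + 12 - 3*X) = 6*(7 + X**2 - 7*X) = 42 - 42*X + 6*X**2)
b(-217, -129)/6058 - 18736/H(-17, -56) = (42 - 42*(-129) + 6*(-129)**2)/6058 - 18736/(-3 - 56)**2 = (42 + 5418 + 6*16641)*(1/6058) - 18736/((-59)**2) = (42 + 5418 + 99846)*(1/6058) - 18736/3481 = 105306*(1/6058) - 18736*1/3481 = 52653/3029 - 18736/3481 = 126533749/10543949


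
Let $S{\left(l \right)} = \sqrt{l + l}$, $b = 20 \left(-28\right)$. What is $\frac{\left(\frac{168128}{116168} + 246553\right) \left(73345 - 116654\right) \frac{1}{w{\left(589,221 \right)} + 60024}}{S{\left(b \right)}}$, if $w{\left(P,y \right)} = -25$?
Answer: $\frac{22150803377123 i \sqrt{70}}{34849819160} \approx 5317.9 i$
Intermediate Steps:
$b = -560$
$S{\left(l \right)} = \sqrt{2} \sqrt{l}$ ($S{\left(l \right)} = \sqrt{2 l} = \sqrt{2} \sqrt{l}$)
$\frac{\left(\frac{168128}{116168} + 246553\right) \left(73345 - 116654\right) \frac{1}{w{\left(589,221 \right)} + 60024}}{S{\left(b \right)}} = \frac{\left(\frac{168128}{116168} + 246553\right) \left(73345 - 116654\right) \frac{1}{-25 + 60024}}{\sqrt{2} \sqrt{-560}} = \frac{\left(168128 \cdot \frac{1}{116168} + 246553\right) \left(-43309\right) \frac{1}{59999}}{\sqrt{2} \cdot 4 i \sqrt{35}} = \frac{\left(\frac{21016}{14521} + 246553\right) \left(-43309\right) \frac{1}{59999}}{4 i \sqrt{70}} = \frac{3580217129}{14521} \left(-43309\right) \frac{1}{59999} \left(- \frac{i \sqrt{70}}{280}\right) = \left(- \frac{155055623639861}{14521}\right) \frac{1}{59999} \left(- \frac{i \sqrt{70}}{280}\right) = - \frac{155055623639861 \left(- \frac{i \sqrt{70}}{280}\right)}{871245479} = \frac{22150803377123 i \sqrt{70}}{34849819160}$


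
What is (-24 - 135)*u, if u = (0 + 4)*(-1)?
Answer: 636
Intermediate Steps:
u = -4 (u = 4*(-1) = -4)
(-24 - 135)*u = (-24 - 135)*(-4) = -159*(-4) = 636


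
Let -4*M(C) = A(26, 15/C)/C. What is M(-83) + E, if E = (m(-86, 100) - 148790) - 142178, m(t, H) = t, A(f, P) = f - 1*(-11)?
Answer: -96629891/332 ≈ -2.9105e+5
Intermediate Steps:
A(f, P) = 11 + f (A(f, P) = f + 11 = 11 + f)
M(C) = -37/(4*C) (M(C) = -(11 + 26)/(4*C) = -37/(4*C))
E = -291054 (E = (-86 - 148790) - 142178 = -148876 - 142178 = -291054)
M(-83) + E = -37/4/(-83) - 291054 = -37/4*(-1/83) - 291054 = 37/332 - 291054 = -96629891/332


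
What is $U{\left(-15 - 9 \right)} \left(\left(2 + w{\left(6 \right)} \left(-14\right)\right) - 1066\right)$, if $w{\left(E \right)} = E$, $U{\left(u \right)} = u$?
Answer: $27552$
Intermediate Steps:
$U{\left(-15 - 9 \right)} \left(\left(2 + w{\left(6 \right)} \left(-14\right)\right) - 1066\right) = \left(-15 - 9\right) \left(\left(2 + 6 \left(-14\right)\right) - 1066\right) = \left(-15 - 9\right) \left(\left(2 - 84\right) - 1066\right) = - 24 \left(-82 - 1066\right) = \left(-24\right) \left(-1148\right) = 27552$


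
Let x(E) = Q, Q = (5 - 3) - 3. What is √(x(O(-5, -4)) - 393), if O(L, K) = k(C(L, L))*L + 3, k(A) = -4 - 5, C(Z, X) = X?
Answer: I*√394 ≈ 19.849*I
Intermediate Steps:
k(A) = -9
O(L, K) = 3 - 9*L (O(L, K) = -9*L + 3 = 3 - 9*L)
Q = -1 (Q = 2 - 3 = -1)
x(E) = -1
√(x(O(-5, -4)) - 393) = √(-1 - 393) = √(-394) = I*√394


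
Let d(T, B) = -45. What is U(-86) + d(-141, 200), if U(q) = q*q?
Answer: 7351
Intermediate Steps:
U(q) = q²
U(-86) + d(-141, 200) = (-86)² - 45 = 7396 - 45 = 7351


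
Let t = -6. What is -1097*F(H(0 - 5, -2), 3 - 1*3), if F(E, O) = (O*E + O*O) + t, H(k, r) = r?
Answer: 6582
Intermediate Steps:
F(E, O) = -6 + O² + E*O (F(E, O) = (O*E + O*O) - 6 = (E*O + O²) - 6 = (O² + E*O) - 6 = -6 + O² + E*O)
-1097*F(H(0 - 5, -2), 3 - 1*3) = -1097*(-6 + (3 - 1*3)² - 2*(3 - 1*3)) = -1097*(-6 + (3 - 3)² - 2*(3 - 3)) = -1097*(-6 + 0² - 2*0) = -1097*(-6 + 0 + 0) = -1097*(-6) = 6582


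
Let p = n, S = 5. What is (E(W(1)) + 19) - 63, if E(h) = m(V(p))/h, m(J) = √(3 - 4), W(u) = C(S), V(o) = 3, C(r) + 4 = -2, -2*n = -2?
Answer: -44 - I/6 ≈ -44.0 - 0.16667*I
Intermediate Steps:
n = 1 (n = -½*(-2) = 1)
p = 1
C(r) = -6 (C(r) = -4 - 2 = -6)
W(u) = -6
m(J) = I (m(J) = √(-1) = I)
E(h) = I/h
(E(W(1)) + 19) - 63 = (I/(-6) + 19) - 63 = (I*(-⅙) + 19) - 63 = (-I/6 + 19) - 63 = (19 - I/6) - 63 = -44 - I/6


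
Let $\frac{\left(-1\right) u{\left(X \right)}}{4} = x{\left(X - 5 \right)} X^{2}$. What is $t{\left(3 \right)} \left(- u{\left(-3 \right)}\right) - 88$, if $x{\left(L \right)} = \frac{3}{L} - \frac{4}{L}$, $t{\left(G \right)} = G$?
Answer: $- \frac{149}{2} \approx -74.5$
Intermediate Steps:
$x{\left(L \right)} = - \frac{1}{L}$
$u{\left(X \right)} = \frac{4 X^{2}}{-5 + X}$ ($u{\left(X \right)} = - 4 - \frac{1}{X - 5} X^{2} = - 4 - \frac{1}{-5 + X} X^{2} = - 4 \left(- \frac{X^{2}}{-5 + X}\right) = \frac{4 X^{2}}{-5 + X}$)
$t{\left(3 \right)} \left(- u{\left(-3 \right)}\right) - 88 = 3 \left(- \frac{4 \left(-3\right)^{2}}{-5 - 3}\right) - 88 = 3 \left(- \frac{4 \cdot 9}{-8}\right) - 88 = 3 \left(- \frac{4 \cdot 9 \left(-1\right)}{8}\right) - 88 = 3 \left(\left(-1\right) \left(- \frac{9}{2}\right)\right) - 88 = 3 \cdot \frac{9}{2} - 88 = \frac{27}{2} - 88 = - \frac{149}{2}$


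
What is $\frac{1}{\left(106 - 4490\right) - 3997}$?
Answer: $- \frac{1}{8381} \approx -0.00011932$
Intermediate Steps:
$\frac{1}{\left(106 - 4490\right) - 3997} = \frac{1}{-4384 - 3997} = \frac{1}{-8381} = - \frac{1}{8381}$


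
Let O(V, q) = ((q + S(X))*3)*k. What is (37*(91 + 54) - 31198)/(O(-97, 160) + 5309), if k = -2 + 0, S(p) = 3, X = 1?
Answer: -25833/4331 ≈ -5.9647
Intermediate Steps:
k = -2
O(V, q) = -18 - 6*q (O(V, q) = ((q + 3)*3)*(-2) = ((3 + q)*3)*(-2) = (9 + 3*q)*(-2) = -18 - 6*q)
(37*(91 + 54) - 31198)/(O(-97, 160) + 5309) = (37*(91 + 54) - 31198)/((-18 - 6*160) + 5309) = (37*145 - 31198)/((-18 - 960) + 5309) = (5365 - 31198)/(-978 + 5309) = -25833/4331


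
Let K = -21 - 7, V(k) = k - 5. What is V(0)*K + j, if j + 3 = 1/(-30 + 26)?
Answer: 547/4 ≈ 136.75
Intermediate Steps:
V(k) = -5 + k
K = -28
j = -13/4 (j = -3 + 1/(-30 + 26) = -3 + 1/(-4) = -3 - ¼ = -13/4 ≈ -3.2500)
V(0)*K + j = (-5 + 0)*(-28) - 13/4 = -5*(-28) - 13/4 = 140 - 13/4 = 547/4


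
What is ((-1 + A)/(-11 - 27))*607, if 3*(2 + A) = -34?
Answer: 26101/114 ≈ 228.96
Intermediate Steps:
A = -40/3 (A = -2 + (1/3)*(-34) = -2 - 34/3 = -40/3 ≈ -13.333)
((-1 + A)/(-11 - 27))*607 = ((-1 - 40/3)/(-11 - 27))*607 = -43/3/(-38)*607 = -43/3*(-1/38)*607 = (43/114)*607 = 26101/114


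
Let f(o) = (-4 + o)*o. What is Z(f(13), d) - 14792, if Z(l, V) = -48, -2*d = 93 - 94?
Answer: -14840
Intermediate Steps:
d = ½ (d = -(93 - 94)/2 = -½*(-1) = ½ ≈ 0.50000)
f(o) = o*(-4 + o)
Z(f(13), d) - 14792 = -48 - 14792 = -14840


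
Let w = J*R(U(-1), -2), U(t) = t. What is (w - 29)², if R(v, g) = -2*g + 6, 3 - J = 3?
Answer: 841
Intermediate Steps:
J = 0 (J = 3 - 1*3 = 3 - 3 = 0)
R(v, g) = 6 - 2*g
w = 0 (w = 0*(6 - 2*(-2)) = 0*(6 + 4) = 0*10 = 0)
(w - 29)² = (0 - 29)² = (-29)² = 841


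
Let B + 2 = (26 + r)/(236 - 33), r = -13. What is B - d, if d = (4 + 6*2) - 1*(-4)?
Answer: -4453/203 ≈ -21.936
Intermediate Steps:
d = 20 (d = (4 + 12) + 4 = 16 + 4 = 20)
B = -393/203 (B = -2 + (26 - 13)/(236 - 33) = -2 + 13/203 = -393/203 ≈ -1.9360)
B - d = -393/203 - 1*20 = -393/203 - 20 = -4453/203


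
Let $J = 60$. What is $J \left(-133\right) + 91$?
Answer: $-7889$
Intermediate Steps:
$J \left(-133\right) + 91 = 60 \left(-133\right) + 91 = -7980 + 91 = -7889$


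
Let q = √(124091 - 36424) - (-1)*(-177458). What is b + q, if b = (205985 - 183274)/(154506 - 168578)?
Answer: -2497211687/14072 + √87667 ≈ -1.7716e+5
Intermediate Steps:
b = -22711/14072 (b = 22711/(-14072) = 22711*(-1/14072) = -22711/14072 ≈ -1.6139)
q = -177458 + √87667 (q = √87667 - 1*177458 = √87667 - 177458 = -177458 + √87667 ≈ -1.7716e+5)
b + q = -22711/14072 + (-177458 + √87667) = -2497211687/14072 + √87667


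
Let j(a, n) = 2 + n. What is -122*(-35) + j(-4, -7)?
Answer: 4265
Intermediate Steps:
-122*(-35) + j(-4, -7) = -122*(-35) + (2 - 7) = 4270 - 5 = 4265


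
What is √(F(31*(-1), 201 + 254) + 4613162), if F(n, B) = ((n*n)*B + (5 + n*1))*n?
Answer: I*√8940937 ≈ 2990.1*I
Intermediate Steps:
F(n, B) = n*(5 + n + B*n²) (F(n, B) = (n²*B + (5 + n))*n = (B*n² + (5 + n))*n = (5 + n + B*n²)*n = n*(5 + n + B*n²))
√(F(31*(-1), 201 + 254) + 4613162) = √((31*(-1))*(5 + 31*(-1) + (201 + 254)*(31*(-1))²) + 4613162) = √(-31*(5 - 31 + 455*(-31)²) + 4613162) = √(-31*(5 - 31 + 455*961) + 4613162) = √(-31*(5 - 31 + 437255) + 4613162) = √(-31*437229 + 4613162) = √(-13554099 + 4613162) = √(-8940937) = I*√8940937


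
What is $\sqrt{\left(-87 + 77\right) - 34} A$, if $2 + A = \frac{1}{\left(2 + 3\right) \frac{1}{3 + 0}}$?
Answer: $- \frac{14 i \sqrt{11}}{5} \approx - 9.2865 i$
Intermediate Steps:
$A = - \frac{7}{5}$ ($A = -2 + \frac{1}{\left(2 + 3\right) \frac{1}{3 + 0}} = -2 + \frac{1}{5 \cdot \frac{1}{3}} = -2 + \frac{1}{\frac{5}{3}} = -2 + \frac{3}{5} = - \frac{7}{5} \approx -1.4$)
$\sqrt{\left(-87 + 77\right) - 34} A = \sqrt{\left(-87 + 77\right) - 34} \left(- \frac{7}{5}\right) = \sqrt{-10 - 34} \left(- \frac{7}{5}\right) = \sqrt{-44} \left(- \frac{7}{5}\right) = 2 i \sqrt{11} \left(- \frac{7}{5}\right) = - \frac{14 i \sqrt{11}}{5}$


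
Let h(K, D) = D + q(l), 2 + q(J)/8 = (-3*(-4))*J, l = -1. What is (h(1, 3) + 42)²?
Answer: 4489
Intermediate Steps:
q(J) = -16 + 96*J (q(J) = -16 + 8*((-3*(-4))*J) = -16 + 8*(12*J) = -16 + 96*J)
h(K, D) = -112 + D (h(K, D) = D + (-16 + 96*(-1)) = D + (-16 - 96) = D - 112 = -112 + D)
(h(1, 3) + 42)² = ((-112 + 3) + 42)² = (-109 + 42)² = (-67)² = 4489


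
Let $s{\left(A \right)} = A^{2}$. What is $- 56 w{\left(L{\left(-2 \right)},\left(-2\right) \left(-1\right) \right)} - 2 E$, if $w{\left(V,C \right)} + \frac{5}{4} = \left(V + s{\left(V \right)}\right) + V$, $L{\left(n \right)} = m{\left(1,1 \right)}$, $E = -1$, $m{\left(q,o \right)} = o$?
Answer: $-96$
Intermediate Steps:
$L{\left(n \right)} = 1$
$w{\left(V,C \right)} = - \frac{5}{4} + V^{2} + 2 V$ ($w{\left(V,C \right)} = - \frac{5}{4} + \left(\left(V + V^{2}\right) + V\right) = - \frac{5}{4} + \left(V^{2} + 2 V\right) = - \frac{5}{4} + V^{2} + 2 V$)
$- 56 w{\left(L{\left(-2 \right)},\left(-2\right) \left(-1\right) \right)} - 2 E = - 56 \left(- \frac{5}{4} + 1^{2} + 2 \cdot 1\right) - -2 = - 56 \left(- \frac{5}{4} + 1 + 2\right) + 2 = \left(-56\right) \frac{7}{4} + 2 = -98 + 2 = -96$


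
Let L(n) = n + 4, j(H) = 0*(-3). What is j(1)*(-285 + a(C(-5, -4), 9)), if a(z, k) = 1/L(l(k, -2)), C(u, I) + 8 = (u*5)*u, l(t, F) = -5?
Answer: 0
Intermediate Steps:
j(H) = 0
L(n) = 4 + n
C(u, I) = -8 + 5*u² (C(u, I) = -8 + (u*5)*u = -8 + (5*u)*u = -8 + 5*u²)
a(z, k) = -1 (a(z, k) = 1/(4 - 5) = 1/(-1) = -1)
j(1)*(-285 + a(C(-5, -4), 9)) = 0*(-285 - 1) = 0*(-286) = 0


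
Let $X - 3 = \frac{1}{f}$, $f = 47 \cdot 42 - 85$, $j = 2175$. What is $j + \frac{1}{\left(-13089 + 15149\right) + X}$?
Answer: $\frac{8475994289}{3897008} \approx 2175.0$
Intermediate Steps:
$f = 1889$ ($f = 1974 - 85 = 1889$)
$X = \frac{5668}{1889}$ ($X = 3 + \frac{1}{1889} = \frac{5668}{1889} \approx 3.0005$)
$j + \frac{1}{\left(-13089 + 15149\right) + X} = 2175 + \frac{1}{\left(-13089 + 15149\right) + \frac{5668}{1889}} = 2175 + \frac{1}{2060 + \frac{5668}{1889}} = 2175 + \frac{1}{\frac{3897008}{1889}} = 2175 + \frac{1889}{3897008} = \frac{8475994289}{3897008}$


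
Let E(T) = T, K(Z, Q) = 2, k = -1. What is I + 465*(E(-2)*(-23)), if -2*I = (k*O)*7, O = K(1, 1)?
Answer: 21397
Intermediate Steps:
O = 2
I = 7 (I = -(-1*2)*7/2 = -(-1)*7 = -½*(-14) = 7)
I + 465*(E(-2)*(-23)) = 7 + 465*(-2*(-23)) = 7 + 465*46 = 7 + 21390 = 21397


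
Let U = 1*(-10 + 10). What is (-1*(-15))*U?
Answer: 0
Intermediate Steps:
U = 0 (U = 1*0 = 0)
(-1*(-15))*U = -1*(-15)*0 = 15*0 = 0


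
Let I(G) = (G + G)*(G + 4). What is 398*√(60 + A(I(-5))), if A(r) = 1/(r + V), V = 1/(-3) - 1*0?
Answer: 398*√50547/29 ≈ 3085.6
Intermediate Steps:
V = -⅓ (V = -⅓ + 0 = -⅓ ≈ -0.33333)
I(G) = 2*G*(4 + G) (I(G) = (2*G)*(4 + G) = 2*G*(4 + G))
A(r) = 1/(-⅓ + r) (A(r) = 1/(r - ⅓) = 1/(-⅓ + r))
398*√(60 + A(I(-5))) = 398*√(60 + 3/(-1 + 3*(2*(-5)*(4 - 5)))) = 398*√(60 + 3/(-1 + 3*(2*(-5)*(-1)))) = 398*√(60 + 3/(-1 + 3*10)) = 398*√(60 + 3/(-1 + 30)) = 398*√(60 + 3/29) = 398*√(1743/29) = 398*(√50547/29) = 398*√50547/29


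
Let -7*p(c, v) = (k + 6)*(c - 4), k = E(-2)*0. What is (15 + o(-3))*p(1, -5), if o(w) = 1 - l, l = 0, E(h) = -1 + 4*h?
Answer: 288/7 ≈ 41.143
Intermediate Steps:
k = 0 (k = (-1 + 4*(-2))*0 = (-1 - 8)*0 = -9*0 = 0)
o(w) = 1 (o(w) = 1 - 1*0 = 1 + 0 = 1)
p(c, v) = 24/7 - 6*c/7 (p(c, v) = -(0 + 6)*(c - 4)/7 = -6*(-4 + c)/7 = -(-24 + 6*c)/7 = 24/7 - 6*c/7)
(15 + o(-3))*p(1, -5) = (15 + 1)*(24/7 - 6/7*1) = 16*(24/7 - 6/7) = 16*(18/7) = 288/7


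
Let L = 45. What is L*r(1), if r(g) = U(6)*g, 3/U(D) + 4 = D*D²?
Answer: 135/212 ≈ 0.63679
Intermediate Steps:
U(D) = 3/(-4 + D³) (U(D) = 3/(-4 + D*D²) = 3/(-4 + D³))
r(g) = 3*g/212 (r(g) = (3/(-4 + 6³))*g = (3/(-4 + 216))*g = (3/212)*g = (3*(1/212))*g = 3*g/212)
L*r(1) = 45*((3/212)*1) = 45*(3/212) = 135/212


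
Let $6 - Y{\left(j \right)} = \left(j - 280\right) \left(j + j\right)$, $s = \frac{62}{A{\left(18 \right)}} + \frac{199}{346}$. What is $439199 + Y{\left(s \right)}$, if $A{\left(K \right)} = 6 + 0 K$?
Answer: $\frac{239772102401}{538722} \approx 4.4508 \cdot 10^{5}$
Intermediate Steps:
$A{\left(K \right)} = 6$ ($A{\left(K \right)} = 6 + 0 = 6$)
$s = \frac{11323}{1038}$ ($s = \frac{62}{6} + \frac{199}{346} = 62 \cdot \frac{1}{6} + 199 \cdot \frac{1}{346} = \frac{31}{3} + \frac{199}{346} = \frac{11323}{1038} \approx 10.908$)
$Y{\left(j \right)} = 6 - 2 j \left(-280 + j\right)$ ($Y{\left(j \right)} = 6 - \left(j - 280\right) \left(j + j\right) = 6 - \left(-280 + j\right) 2 j = 6 - 2 j \left(-280 + j\right)$)
$439199 + Y{\left(s \right)} = 439199 + \left(6 - 2 \left(\frac{11323}{1038}\right)^{2} + 560 \cdot \frac{11323}{1038}\right) = 439199 + \left(6 - \frac{128210329}{538722} + \frac{3170440}{519}\right) = 439199 + \frac{3165938723}{538722} = \frac{239772102401}{538722}$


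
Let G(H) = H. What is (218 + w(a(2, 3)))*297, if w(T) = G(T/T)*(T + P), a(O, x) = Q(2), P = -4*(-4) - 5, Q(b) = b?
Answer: 68607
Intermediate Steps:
P = 11 (P = 16 - 5 = 11)
a(O, x) = 2
w(T) = 11 + T (w(T) = (T/T)*(T + 11) = 1*(11 + T) = 11 + T)
(218 + w(a(2, 3)))*297 = (218 + (11 + 2))*297 = (218 + 13)*297 = 231*297 = 68607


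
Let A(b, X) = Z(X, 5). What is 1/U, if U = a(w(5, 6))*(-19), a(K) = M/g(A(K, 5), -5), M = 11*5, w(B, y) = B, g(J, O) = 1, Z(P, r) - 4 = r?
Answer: -1/1045 ≈ -0.00095694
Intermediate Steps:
Z(P, r) = 4 + r
A(b, X) = 9 (A(b, X) = 4 + 5 = 9)
M = 55
a(K) = 55 (a(K) = 55/1 = 55*1 = 55)
U = -1045 (U = 55*(-19) = -1045)
1/U = 1/(-1045) = -1/1045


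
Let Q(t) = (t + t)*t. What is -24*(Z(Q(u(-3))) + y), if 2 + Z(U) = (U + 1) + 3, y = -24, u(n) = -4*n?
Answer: -6384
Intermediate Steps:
Q(t) = 2*t² (Q(t) = (2*t)*t = 2*t²)
Z(U) = 2 + U (Z(U) = -2 + ((U + 1) + 3) = -2 + ((1 + U) + 3) = -2 + (4 + U) = 2 + U)
-24*(Z(Q(u(-3))) + y) = -24*((2 + 2*(-4*(-3))²) - 24) = -24*((2 + 2*12²) - 24) = -24*((2 + 2*144) - 24) = -24*((2 + 288) - 24) = -24*(290 - 24) = -24*266 = -6384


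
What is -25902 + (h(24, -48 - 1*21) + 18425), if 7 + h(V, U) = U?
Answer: -7553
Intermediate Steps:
h(V, U) = -7 + U
-25902 + (h(24, -48 - 1*21) + 18425) = -25902 + ((-7 + (-48 - 1*21)) + 18425) = -25902 + ((-7 + (-48 - 21)) + 18425) = -25902 + ((-7 - 69) + 18425) = -25902 + (-76 + 18425) = -25902 + 18349 = -7553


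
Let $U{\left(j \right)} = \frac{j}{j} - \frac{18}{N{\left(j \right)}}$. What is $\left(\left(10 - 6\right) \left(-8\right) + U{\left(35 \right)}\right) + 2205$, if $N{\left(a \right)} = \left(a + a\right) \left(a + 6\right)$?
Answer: $\frac{3119681}{1435} \approx 2174.0$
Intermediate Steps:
$N{\left(a \right)} = 2 a \left(6 + a\right)$
$U{\left(j \right)} = 1 - \frac{9}{j \left(6 + j\right)}$ ($U{\left(j \right)} = \frac{j}{j} - \frac{18}{2 j \left(6 + j\right)} = 1 - 18 \frac{1}{2 j \left(6 + j\right)} = 1 - \frac{9}{j \left(6 + j\right)}$)
$\left(\left(10 - 6\right) \left(-8\right) + U{\left(35 \right)}\right) + 2205 = \left(\left(10 - 6\right) \left(-8\right) + \frac{-9 + 35 \left(6 + 35\right)}{35 \left(6 + 35\right)}\right) + 2205 = \left(4 \left(-8\right) + \frac{-9 + 35 \cdot 41}{35 \cdot 41}\right) + 2205 = \left(-32 + \frac{1}{35} \cdot \frac{1}{41} \left(-9 + 1435\right)\right) + 2205 = \left(-32 + \frac{1}{35} \cdot \frac{1}{41} \cdot 1426\right) + 2205 = \left(-32 + \frac{1426}{1435}\right) + 2205 = - \frac{44494}{1435} + 2205 = \frac{3119681}{1435}$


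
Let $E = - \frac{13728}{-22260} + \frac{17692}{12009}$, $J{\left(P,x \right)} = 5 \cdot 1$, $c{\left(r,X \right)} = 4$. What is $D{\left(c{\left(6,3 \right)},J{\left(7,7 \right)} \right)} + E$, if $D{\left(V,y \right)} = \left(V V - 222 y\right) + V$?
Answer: $- \frac{24235040594}{22276695} \approx -1087.9$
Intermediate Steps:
$J{\left(P,x \right)} = 5$
$D{\left(V,y \right)} = V + V^{2} - 222 y$ ($D{\left(V,y \right)} = \left(V^{2} - 222 y\right) + V = V + V^{2} - 222 y$)
$E = \frac{46556956}{22276695}$ ($E = \left(-13728\right) \left(- \frac{1}{22260}\right) + 17692 \cdot \frac{1}{12009} = \frac{1144}{1855} + \frac{17692}{12009} = \frac{46556956}{22276695} \approx 2.0899$)
$D{\left(c{\left(6,3 \right)},J{\left(7,7 \right)} \right)} + E = \left(4 + 4^{2} - 1110\right) + \frac{46556956}{22276695} = \left(4 + 16 - 1110\right) + \frac{46556956}{22276695} = -1090 + \frac{46556956}{22276695} = - \frac{24235040594}{22276695}$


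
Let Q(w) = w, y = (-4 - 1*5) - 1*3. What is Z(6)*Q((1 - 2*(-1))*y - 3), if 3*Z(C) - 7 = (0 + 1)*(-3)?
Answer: -52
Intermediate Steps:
y = -12 (y = (-4 - 5) - 3 = -9 - 3 = -12)
Z(C) = 4/3 (Z(C) = 7/3 + ((0 + 1)*(-3))/3 = 7/3 + (1*(-3))/3 = 7/3 + (⅓)*(-3) = 7/3 - 1 = 4/3)
Z(6)*Q((1 - 2*(-1))*y - 3) = 4*((1 - 2*(-1))*(-12) - 3)/3 = 4*((1 + 2)*(-12) - 3)/3 = 4*(3*(-12) - 3)/3 = 4*(-36 - 3)/3 = (4/3)*(-39) = -52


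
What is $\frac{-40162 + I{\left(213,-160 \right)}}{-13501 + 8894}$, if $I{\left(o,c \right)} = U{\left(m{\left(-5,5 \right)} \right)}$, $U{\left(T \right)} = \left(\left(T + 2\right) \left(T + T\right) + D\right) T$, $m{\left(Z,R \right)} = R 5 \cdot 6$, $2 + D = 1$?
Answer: $- \frac{6799688}{4607} \approx -1475.9$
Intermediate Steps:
$D = -1$ ($D = -2 + 1 = -1$)
$m{\left(Z,R \right)} = 30 R$ ($m{\left(Z,R \right)} = 5 R 6 = 30 R$)
$U{\left(T \right)} = T \left(-1 + 2 T \left(2 + T\right)\right)$ ($U{\left(T \right)} = \left(\left(T + 2\right) \left(T + T\right) - 1\right) T = \left(\left(2 + T\right) 2 T - 1\right) T = \left(2 T \left(2 + T\right) - 1\right) T = \left(-1 + 2 T \left(2 + T\right)\right) T = T \left(-1 + 2 T \left(2 + T\right)\right)$)
$I{\left(o,c \right)} = 6839850$ ($I{\left(o,c \right)} = 30 \cdot 5 \left(-1 + 2 \left(30 \cdot 5\right)^{2} + 4 \cdot 30 \cdot 5\right) = 150 \left(-1 + 2 \cdot 150^{2} + 4 \cdot 150\right) = 150 \left(-1 + 2 \cdot 22500 + 600\right) = 150 \left(-1 + 45000 + 600\right) = 150 \cdot 45599 = 6839850$)
$\frac{-40162 + I{\left(213,-160 \right)}}{-13501 + 8894} = \frac{-40162 + 6839850}{-13501 + 8894} = \frac{6799688}{-4607} = 6799688 \left(- \frac{1}{4607}\right) = - \frac{6799688}{4607}$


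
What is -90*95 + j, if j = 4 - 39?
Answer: -8585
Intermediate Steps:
j = -35
-90*95 + j = -90*95 - 35 = -8550 - 35 = -8585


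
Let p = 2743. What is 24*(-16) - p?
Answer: -3127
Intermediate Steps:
24*(-16) - p = 24*(-16) - 1*2743 = -384 - 2743 = -3127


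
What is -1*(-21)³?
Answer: 9261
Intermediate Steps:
-1*(-21)³ = -1*(-9261) = 9261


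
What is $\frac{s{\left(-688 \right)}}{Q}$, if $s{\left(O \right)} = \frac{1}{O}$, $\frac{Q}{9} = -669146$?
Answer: $\frac{1}{4143352032} \approx 2.4135 \cdot 10^{-10}$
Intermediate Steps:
$Q = -6022314$ ($Q = 9 \left(-669146\right) = -6022314$)
$\frac{s{\left(-688 \right)}}{Q} = \frac{1}{\left(-688\right) \left(-6022314\right)} = \left(- \frac{1}{688}\right) \left(- \frac{1}{6022314}\right) = \frac{1}{4143352032}$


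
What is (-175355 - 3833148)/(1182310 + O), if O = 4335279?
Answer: -4008503/5517589 ≈ -0.72650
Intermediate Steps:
(-175355 - 3833148)/(1182310 + O) = (-175355 - 3833148)/(1182310 + 4335279) = -4008503/5517589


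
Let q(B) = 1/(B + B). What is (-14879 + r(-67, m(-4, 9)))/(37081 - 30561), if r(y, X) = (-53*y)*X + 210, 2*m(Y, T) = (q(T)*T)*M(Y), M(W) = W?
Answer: -911/326 ≈ -2.7945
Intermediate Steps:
q(B) = 1/(2*B)
m(Y, T) = Y/4 (m(Y, T) = (((1/(2*T))*T)*Y)/2 = (Y/2)/2 = Y/4)
r(y, X) = 210 - 53*X*y (r(y, X) = -53*X*y + 210 = 210 - 53*X*y)
(-14879 + r(-67, m(-4, 9)))/(37081 - 30561) = (-14879 + (210 - 53*(¼)*(-4)*(-67)))/(37081 - 30561) = (-14879 + (210 - 53*(-1)*(-67)))/6520 = (-14879 + (210 - 3551))*(1/6520) = (-14879 - 3341)*(1/6520) = -18220*1/6520 = -911/326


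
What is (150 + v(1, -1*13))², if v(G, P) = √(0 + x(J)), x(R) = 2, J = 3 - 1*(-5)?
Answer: (150 + √2)² ≈ 22926.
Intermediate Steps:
J = 8 (J = 3 + 5 = 8)
v(G, P) = √2 (v(G, P) = √(0 + 2) = √2)
(150 + v(1, -1*13))² = (150 + √2)²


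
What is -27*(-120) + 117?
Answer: 3357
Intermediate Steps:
-27*(-120) + 117 = 3240 + 117 = 3357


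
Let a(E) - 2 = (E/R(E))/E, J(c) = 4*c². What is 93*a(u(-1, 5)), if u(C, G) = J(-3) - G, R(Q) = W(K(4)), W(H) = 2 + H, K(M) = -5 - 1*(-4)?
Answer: 279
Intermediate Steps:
K(M) = -1 (K(M) = -5 + 4 = -1)
R(Q) = 1 (R(Q) = 2 - 1 = 1)
u(C, G) = 36 - G (u(C, G) = 4*(-3)² - G = 4*9 - G = 36 - G)
a(E) = 3 (a(E) = 2 + (E/1)/E = 2 + (E*1)/E = 2 + E/E = 2 + 1 = 3)
93*a(u(-1, 5)) = 93*3 = 279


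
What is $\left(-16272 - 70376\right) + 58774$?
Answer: $-27874$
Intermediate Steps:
$\left(-16272 - 70376\right) + 58774 = -86648 + 58774 = -27874$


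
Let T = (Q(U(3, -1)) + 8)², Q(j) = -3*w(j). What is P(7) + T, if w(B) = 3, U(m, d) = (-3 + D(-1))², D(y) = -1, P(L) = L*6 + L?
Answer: 50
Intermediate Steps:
P(L) = 7*L (P(L) = 6*L + L = 7*L)
U(m, d) = 16 (U(m, d) = (-3 - 1)² = (-4)² = 16)
Q(j) = -9 (Q(j) = -3*3 = -9)
T = 1 (T = (-9 + 8)² = (-1)² = 1)
P(7) + T = 7*7 + 1 = 49 + 1 = 50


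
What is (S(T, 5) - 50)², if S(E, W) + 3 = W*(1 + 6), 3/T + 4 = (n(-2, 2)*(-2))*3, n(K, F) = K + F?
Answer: 324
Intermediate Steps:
n(K, F) = F + K
T = -¾ (T = 3/(-4 + ((2 - 2)*(-2))*3) = 3/(-4 + (0*(-2))*3) = 3/(-4 + 0*3) = 3/(-4 + 0) = 3/(-4) = 3*(-¼) = -¾ ≈ -0.75000)
S(E, W) = -3 + 7*W (S(E, W) = -3 + W*(1 + 6) = -3 + W*7 = -3 + 7*W)
(S(T, 5) - 50)² = ((-3 + 7*5) - 50)² = ((-3 + 35) - 50)² = (32 - 50)² = (-18)² = 324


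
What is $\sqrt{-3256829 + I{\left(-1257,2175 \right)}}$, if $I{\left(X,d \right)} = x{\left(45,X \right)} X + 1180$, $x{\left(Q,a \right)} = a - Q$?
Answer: $i \sqrt{1619035} \approx 1272.4 i$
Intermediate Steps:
$I{\left(X,d \right)} = 1180 + X \left(-45 + X\right)$ ($I{\left(X,d \right)} = \left(X - 45\right) X + 1180 = \left(-45 + X\right) X + 1180 = X \left(-45 + X\right) + 1180 = 1180 + X \left(-45 + X\right)$)
$\sqrt{-3256829 + I{\left(-1257,2175 \right)}} = \sqrt{-3256829 - \left(-1180 + 1257 \left(-45 - 1257\right)\right)} = \sqrt{-3256829 + \left(1180 - -1636614\right)} = \sqrt{-3256829 + \left(1180 + 1636614\right)} = \sqrt{-3256829 + 1637794} = \sqrt{-1619035} = i \sqrt{1619035}$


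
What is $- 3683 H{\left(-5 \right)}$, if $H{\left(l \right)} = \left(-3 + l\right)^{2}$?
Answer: $-235712$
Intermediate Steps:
$- 3683 H{\left(-5 \right)} = - 3683 \left(-3 - 5\right)^{2} = - 3683 \left(-8\right)^{2} = \left(-3683\right) 64 = -235712$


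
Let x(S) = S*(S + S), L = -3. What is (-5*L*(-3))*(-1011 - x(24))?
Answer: 97335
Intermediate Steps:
x(S) = 2*S**2 (x(S) = S*(2*S) = 2*S**2)
(-5*L*(-3))*(-1011 - x(24)) = (-5*(-3)*(-3))*(-1011 - 2*24**2) = (15*(-3))*(-1011 - 2*576) = -45*(-1011 - 1*1152) = -45*(-1011 - 1152) = -45*(-2163) = 97335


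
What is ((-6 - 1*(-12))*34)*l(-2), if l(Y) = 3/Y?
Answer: -306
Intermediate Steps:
((-6 - 1*(-12))*34)*l(-2) = ((-6 - 1*(-12))*34)*(3/(-2)) = ((-6 + 12)*34)*(3*(-½)) = (6*34)*(-3/2) = 204*(-3/2) = -306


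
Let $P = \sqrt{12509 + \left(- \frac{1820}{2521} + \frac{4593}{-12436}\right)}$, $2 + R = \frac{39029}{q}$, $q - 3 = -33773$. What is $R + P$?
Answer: $- \frac{106569}{33770} + \frac{\sqrt{3073490183992214559}}{15675578} \approx 108.68$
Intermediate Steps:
$q = -33770$ ($q = 3 - 33773 = -33770$)
$R = - \frac{106569}{33770}$ ($R = -2 + \frac{39029}{-33770} = -2 + 39029 \left(- \frac{1}{33770}\right) = -2 - \frac{39029}{33770} = - \frac{106569}{33770} \approx -3.1557$)
$P = \frac{\sqrt{3073490183992214559}}{15675578}$ ($P = \sqrt{12509 + \left(\left(-1820\right) \frac{1}{2521} + 4593 \left(- \frac{1}{12436}\right)\right)} = \sqrt{12509 - \frac{34212473}{31351156}} = \sqrt{\frac{392137397931}{31351156}} = \frac{\sqrt{3073490183992214559}}{15675578} \approx 111.84$)
$R + P = - \frac{106569}{33770} + \frac{\sqrt{3073490183992214559}}{15675578}$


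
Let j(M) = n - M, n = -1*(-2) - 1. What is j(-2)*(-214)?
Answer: -642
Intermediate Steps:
n = 1 (n = 2 - 1 = 1)
j(M) = 1 - M
j(-2)*(-214) = (1 - 1*(-2))*(-214) = (1 + 2)*(-214) = 3*(-214) = -642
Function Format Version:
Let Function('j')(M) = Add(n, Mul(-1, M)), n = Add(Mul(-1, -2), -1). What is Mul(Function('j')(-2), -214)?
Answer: -642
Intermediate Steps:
n = 1 (n = Add(2, -1) = 1)
Function('j')(M) = Add(1, Mul(-1, M))
Mul(Function('j')(-2), -214) = Mul(Add(1, Mul(-1, -2)), -214) = Mul(Add(1, 2), -214) = Mul(3, -214) = -642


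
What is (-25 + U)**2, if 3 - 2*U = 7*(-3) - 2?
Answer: 144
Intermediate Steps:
U = 13 (U = 3/2 - (7*(-3) - 2)/2 = 3/2 - (-21 - 2)/2 = 3/2 - 1/2*(-23) = 3/2 + 23/2 = 13)
(-25 + U)**2 = (-25 + 13)**2 = (-12)**2 = 144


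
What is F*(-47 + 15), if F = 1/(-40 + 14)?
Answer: 16/13 ≈ 1.2308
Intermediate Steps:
F = -1/26 (F = 1/(-26) = -1/26 ≈ -0.038462)
F*(-47 + 15) = -(-47 + 15)/26 = -1/26*(-32) = 16/13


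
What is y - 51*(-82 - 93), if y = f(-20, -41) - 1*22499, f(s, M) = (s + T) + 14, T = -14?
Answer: -13594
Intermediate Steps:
f(s, M) = s (f(s, M) = (s - 14) + 14 = (-14 + s) + 14 = s)
y = -22519 (y = -20 - 1*22499 = -20 - 22499 = -22519)
y - 51*(-82 - 93) = -22519 - 51*(-82 - 93) = -22519 - 51*(-175) = -22519 + 8925 = -13594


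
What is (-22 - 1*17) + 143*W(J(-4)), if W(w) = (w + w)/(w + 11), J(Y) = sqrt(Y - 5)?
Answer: -96/5 + 363*I/5 ≈ -19.2 + 72.6*I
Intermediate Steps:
J(Y) = sqrt(-5 + Y)
W(w) = 2*w/(11 + w) (W(w) = (2*w)/(11 + w) = 2*w/(11 + w))
(-22 - 1*17) + 143*W(J(-4)) = (-22 - 1*17) + 143*(2*sqrt(-5 - 4)/(11 + sqrt(-5 - 4))) = (-22 - 17) + 143*(2*sqrt(-9)/(11 + sqrt(-9))) = -39 + 143*(2*(3*I)/(11 + 3*I)) = -39 + 143*(2*(3*I)*((11 - 3*I)/130)) = -39 + 143*(3*I*(11 - 3*I)/65) = -39 + 33*I*(11 - 3*I)/5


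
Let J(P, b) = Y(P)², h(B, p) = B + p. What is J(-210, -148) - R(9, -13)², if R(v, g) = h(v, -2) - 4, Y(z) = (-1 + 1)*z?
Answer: -9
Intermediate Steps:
Y(z) = 0 (Y(z) = 0*z = 0)
R(v, g) = -6 + v (R(v, g) = (v - 2) - 4 = (-2 + v) - 4 = -6 + v)
J(P, b) = 0 (J(P, b) = 0² = 0)
J(-210, -148) - R(9, -13)² = 0 - (-6 + 9)² = 0 - 1*3² = 0 - 1*9 = 0 - 9 = -9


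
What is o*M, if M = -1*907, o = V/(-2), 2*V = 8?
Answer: 1814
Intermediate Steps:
V = 4 (V = (½)*8 = 4)
o = -2 (o = 4/(-2) = 4*(-½) = -2)
M = -907
o*M = -2*(-907) = 1814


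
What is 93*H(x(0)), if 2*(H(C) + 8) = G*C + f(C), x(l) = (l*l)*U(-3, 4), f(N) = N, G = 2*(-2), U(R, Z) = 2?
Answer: -744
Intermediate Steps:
G = -4
x(l) = 2*l² (x(l) = (l*l)*2 = l²*2 = 2*l²)
H(C) = -8 - 3*C/2 (H(C) = -8 + (-4*C + C)/2 = -8 + (-3*C)/2 = -8 - 3*C/2)
93*H(x(0)) = 93*(-8 - 3*0²) = 93*(-8 - 3*0) = 93*(-8 - 3/2*0) = 93*(-8 + 0) = 93*(-8) = -744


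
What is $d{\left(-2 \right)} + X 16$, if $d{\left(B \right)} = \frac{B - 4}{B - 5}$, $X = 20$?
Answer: $\frac{2246}{7} \approx 320.86$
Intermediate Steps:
$d{\left(B \right)} = \frac{-4 + B}{-5 + B}$
$d{\left(-2 \right)} + X 16 = \frac{-4 - 2}{-5 - 2} + 20 \cdot 16 = \frac{1}{-7} \left(-6\right) + 320 = \left(- \frac{1}{7}\right) \left(-6\right) + 320 = \frac{6}{7} + 320 = \frac{2246}{7}$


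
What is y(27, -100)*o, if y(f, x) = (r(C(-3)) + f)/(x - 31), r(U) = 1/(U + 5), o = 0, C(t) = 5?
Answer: 0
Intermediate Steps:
r(U) = 1/(5 + U)
y(f, x) = (1/10 + f)/(-31 + x) (y(f, x) = (1/(5 + 5) + f)/(x - 31) = (1/10 + f)/(-31 + x))
y(27, -100)*o = ((1/10 + 27)/(-31 - 100))*0 = ((271/10)/(-131))*0 = -1/131*271/10*0 = -271/1310*0 = 0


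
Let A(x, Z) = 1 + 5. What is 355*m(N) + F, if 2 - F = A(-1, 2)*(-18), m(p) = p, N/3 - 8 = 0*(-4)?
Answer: 8630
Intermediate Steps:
N = 24 (N = 24 + 3*(0*(-4)) = 24 + 3*0 = 24 + 0 = 24)
A(x, Z) = 6
F = 110 (F = 2 - 6*(-18) = 2 - 1*(-108) = 2 + 108 = 110)
355*m(N) + F = 355*24 + 110 = 8520 + 110 = 8630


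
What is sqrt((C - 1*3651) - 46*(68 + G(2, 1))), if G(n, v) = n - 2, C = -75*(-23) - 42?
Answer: 14*I*sqrt(26) ≈ 71.386*I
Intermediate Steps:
C = 1683 (C = 1725 - 42 = 1683)
G(n, v) = -2 + n
sqrt((C - 1*3651) - 46*(68 + G(2, 1))) = sqrt((1683 - 1*3651) - 46*(68 + (-2 + 2))) = sqrt((1683 - 3651) - 46*(68 + 0)) = sqrt(-1968 - 46*68) = sqrt(-1968 - 3128) = sqrt(-5096) = 14*I*sqrt(26)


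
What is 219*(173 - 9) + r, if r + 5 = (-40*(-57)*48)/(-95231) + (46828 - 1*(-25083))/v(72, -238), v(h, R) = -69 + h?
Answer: 17107349444/285693 ≈ 59880.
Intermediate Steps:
r = 6846399656/285693 (r = -5 + ((-40*(-57)*48)/(-95231) + (46828 - 1*(-25083))/(-69 + 72)) = -5 + ((2280*48)*(-1/95231) + (46828 + 25083)/3) = -5 + (109440*(-1/95231) + 71911*(1/3)) = -5 + (-109440/95231 + 71911/3) = -5 + 6847828121/285693 = 6846399656/285693 ≈ 23964.)
219*(173 - 9) + r = 219*(173 - 9) + 6846399656/285693 = 219*164 + 6846399656/285693 = 35916 + 6846399656/285693 = 17107349444/285693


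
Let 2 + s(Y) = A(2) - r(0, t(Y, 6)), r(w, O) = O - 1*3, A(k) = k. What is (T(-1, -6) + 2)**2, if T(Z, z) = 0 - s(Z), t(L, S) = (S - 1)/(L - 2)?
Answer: 64/9 ≈ 7.1111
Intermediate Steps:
t(L, S) = (-1 + S)/(-2 + L)
r(w, O) = -3 + O (r(w, O) = O - 3 = -3 + O)
s(Y) = 3 - 5/(-2 + Y) (s(Y) = -2 + (2 - (-3 + (-1 + 6)/(-2 + Y))) = -2 + (2 - (-3 + 5/(-2 + Y))) = -2 + (2 + (3 - 5/(-2 + Y))) = -2 + (5 - 5/(-2 + Y)) = 3 - 5/(-2 + Y))
T(Z, z) = -(-11 + 3*Z)/(-2 + Z) (T(Z, z) = 0 - (-11 + 3*Z)/(-2 + Z) = -(-11 + 3*Z)/(-2 + Z))
(T(-1, -6) + 2)**2 = ((11 - 3*(-1))/(-2 - 1) + 2)**2 = ((11 + 3)/(-3) + 2)**2 = (-1/3*14 + 2)**2 = (-14/3 + 2)**2 = (-8/3)**2 = 64/9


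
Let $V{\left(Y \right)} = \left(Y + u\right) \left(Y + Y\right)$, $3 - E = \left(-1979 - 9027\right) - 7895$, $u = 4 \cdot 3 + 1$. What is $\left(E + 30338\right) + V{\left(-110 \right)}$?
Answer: $70582$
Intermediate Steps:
$u = 13$ ($u = 12 + 1 = 13$)
$E = 18904$ ($E = 3 - \left(\left(-1979 - 9027\right) - 7895\right) = 3 - \left(-11006 - 7895\right) = 3 - -18901 = 3 + 18901 = 18904$)
$V{\left(Y \right)} = 2 Y \left(13 + Y\right)$ ($V{\left(Y \right)} = \left(Y + 13\right) \left(Y + Y\right) = \left(13 + Y\right) 2 Y = 2 Y \left(13 + Y\right)$)
$\left(E + 30338\right) + V{\left(-110 \right)} = \left(18904 + 30338\right) + 2 \left(-110\right) \left(13 - 110\right) = 49242 + 2 \left(-110\right) \left(-97\right) = 49242 + 21340 = 70582$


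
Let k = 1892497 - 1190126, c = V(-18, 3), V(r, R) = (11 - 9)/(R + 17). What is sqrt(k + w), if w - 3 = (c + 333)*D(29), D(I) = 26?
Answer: sqrt(17775865)/5 ≈ 843.23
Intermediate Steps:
V(r, R) = 2/(17 + R)
c = 1/10 (c = 2/(17 + 3) = 2/20 = 2*(1/20) = 1/10 ≈ 0.10000)
k = 702371
w = 43318/5 (w = 3 + (1/10 + 333)*26 = 3 + (3331/10)*26 = 3 + 43303/5 = 43318/5 ≈ 8663.6)
sqrt(k + w) = sqrt(702371 + 43318/5) = sqrt(3555173/5) = sqrt(17775865)/5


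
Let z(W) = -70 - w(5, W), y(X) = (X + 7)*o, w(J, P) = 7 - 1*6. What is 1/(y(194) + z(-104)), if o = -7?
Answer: -1/1478 ≈ -0.00067659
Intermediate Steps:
w(J, P) = 1 (w(J, P) = 7 - 6 = 1)
y(X) = -49 - 7*X (y(X) = (X + 7)*(-7) = (7 + X)*(-7) = -49 - 7*X)
z(W) = -71 (z(W) = -70 - 1*1 = -70 - 1 = -71)
1/(y(194) + z(-104)) = 1/((-49 - 7*194) - 71) = 1/((-49 - 1358) - 71) = 1/(-1407 - 71) = 1/(-1478) = -1/1478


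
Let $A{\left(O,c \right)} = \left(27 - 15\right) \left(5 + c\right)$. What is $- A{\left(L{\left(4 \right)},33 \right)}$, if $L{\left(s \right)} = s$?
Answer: $-456$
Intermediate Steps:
$A{\left(O,c \right)} = 60 + 12 c$ ($A{\left(O,c \right)} = 12 \left(5 + c\right) = 60 + 12 c$)
$- A{\left(L{\left(4 \right)},33 \right)} = - (60 + 12 \cdot 33) = - (60 + 396) = \left(-1\right) 456 = -456$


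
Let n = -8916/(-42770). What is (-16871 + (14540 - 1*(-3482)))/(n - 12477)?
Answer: -24614135/266816187 ≈ -0.092251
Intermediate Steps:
n = 4458/21385 (n = -8916*(-1/42770) = 4458/21385 ≈ 0.20846)
(-16871 + (14540 - 1*(-3482)))/(n - 12477) = (-16871 + (14540 - 1*(-3482)))/(4458/21385 - 12477) = (-16871 + (14540 + 3482))/(-266816187/21385) = (-16871 + 18022)*(-21385/266816187) = 1151*(-21385/266816187) = -24614135/266816187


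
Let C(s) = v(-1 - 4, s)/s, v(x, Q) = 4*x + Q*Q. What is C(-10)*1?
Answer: -8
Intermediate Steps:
v(x, Q) = Q² + 4*x (v(x, Q) = 4*x + Q² = Q² + 4*x)
C(s) = (-20 + s²)/s (C(s) = (s² + 4*(-1 - 4))/s = (s² + 4*(-5))/s = (s² - 20)/s = (-20 + s²)/s)
C(-10)*1 = (-10 - 20/(-10))*1 = (-10 - 20*(-⅒))*1 = (-10 + 2)*1 = -8*1 = -8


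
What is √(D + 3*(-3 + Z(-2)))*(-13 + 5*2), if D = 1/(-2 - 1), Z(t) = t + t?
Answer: -8*I*√3 ≈ -13.856*I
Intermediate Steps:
Z(t) = 2*t
D = -⅓ (D = 1/(-3) = -⅓ ≈ -0.33333)
√(D + 3*(-3 + Z(-2)))*(-13 + 5*2) = √(-⅓ + 3*(-3 + 2*(-2)))*(-13 + 5*2) = √(-⅓ + 3*(-3 - 4))*(-13 + 10) = √(-⅓ + 3*(-7))*(-3) = √(-⅓ - 21)*(-3) = √(-64/3)*(-3) = (8*I*√3/3)*(-3) = -8*I*√3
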